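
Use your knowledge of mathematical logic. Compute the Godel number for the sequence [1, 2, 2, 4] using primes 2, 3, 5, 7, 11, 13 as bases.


Encode each element as an exponent of the corresponding prime:
  2^1 = 2
  3^2 = 9
  5^2 = 25
  7^4 = 2401
Product = 2 * 9 * 25 * 2401 = 1080450

1080450


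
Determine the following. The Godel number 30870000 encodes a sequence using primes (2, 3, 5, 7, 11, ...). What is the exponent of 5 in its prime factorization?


Factorize 30870000 by dividing by 5 repeatedly.
Division steps: 5 divides 30870000 exactly 4 time(s).
Exponent of 5 = 4

4


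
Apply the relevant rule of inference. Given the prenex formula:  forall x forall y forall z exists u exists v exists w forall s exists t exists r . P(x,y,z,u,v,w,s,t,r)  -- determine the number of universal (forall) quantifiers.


Quantifier prefix: forall x forall y forall z exists u exists v exists w forall s exists t exists r
Mark each quantifier type:
  U U U E E E U E E
Universal count = 4, Existential count = 5
Asked for universal (forall) quantifiers: 4

4


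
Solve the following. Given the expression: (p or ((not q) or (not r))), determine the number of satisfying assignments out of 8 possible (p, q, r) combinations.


Check all 8 assignments:
p=0, q=0, r=0: 1
p=0, q=0, r=1: 1
p=0, q=1, r=0: 1
p=0, q=1, r=1: 0
p=1, q=0, r=0: 1
p=1, q=0, r=1: 1
p=1, q=1, r=0: 1
p=1, q=1, r=1: 1
Count of True = 7

7


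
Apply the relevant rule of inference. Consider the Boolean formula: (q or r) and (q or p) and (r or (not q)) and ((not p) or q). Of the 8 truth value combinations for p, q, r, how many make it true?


Evaluate all 8 assignments for p, q, r:
p=0, q=0, r=0: 0
p=0, q=0, r=1: 0
p=0, q=1, r=0: 0
p=0, q=1, r=1: 1
p=1, q=0, r=0: 0
p=1, q=0, r=1: 0
p=1, q=1, r=0: 0
p=1, q=1, r=1: 1
Satisfying count = 2

2


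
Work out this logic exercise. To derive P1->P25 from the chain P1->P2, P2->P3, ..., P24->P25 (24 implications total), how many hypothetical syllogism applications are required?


With 24 implications in a chain connecting 25 propositions:
P1->P2, P2->P3, ..., P24->P25
Steps needed = (number of implications) - 1 = 24 - 1 = 23

23


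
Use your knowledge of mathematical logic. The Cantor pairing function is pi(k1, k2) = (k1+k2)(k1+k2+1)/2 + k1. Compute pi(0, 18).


k1 + k2 = 18
(k1+k2)(k1+k2+1)/2 = 18 * 19 / 2 = 171
pi = 171 + 0 = 171

171


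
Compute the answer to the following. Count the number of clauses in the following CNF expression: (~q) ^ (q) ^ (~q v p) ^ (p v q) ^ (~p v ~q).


A CNF formula is a conjunction of clauses.
Clauses are separated by ^.
Counting the conjuncts: 5 clauses.

5


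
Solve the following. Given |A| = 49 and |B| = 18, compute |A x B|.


The Cartesian product A x B contains all ordered pairs (a, b).
|A x B| = |A| * |B| = 49 * 18 = 882

882


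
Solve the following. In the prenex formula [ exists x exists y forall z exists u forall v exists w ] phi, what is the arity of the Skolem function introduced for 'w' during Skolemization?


Quantifier prefix: exists x exists y forall z exists u forall v exists w
'w' is existentially quantified at position 6.
Universal variables preceding it: z, v
Skolem function arity = 2

2


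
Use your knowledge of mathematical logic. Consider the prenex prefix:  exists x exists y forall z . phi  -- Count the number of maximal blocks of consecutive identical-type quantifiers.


Quantifier-type sequence: E E A  (A=forall, E=exists)
Group into maximal same-type runs:
  Ex2 | Ax1
Number of blocks = 2

2


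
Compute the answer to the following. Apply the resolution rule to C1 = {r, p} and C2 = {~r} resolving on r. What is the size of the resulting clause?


Remove r from C1 and ~r from C2.
C1 remainder: {p}
C2 remainder: {}
Union (resolvent): {p}
Resolvent has 1 literal(s).

1


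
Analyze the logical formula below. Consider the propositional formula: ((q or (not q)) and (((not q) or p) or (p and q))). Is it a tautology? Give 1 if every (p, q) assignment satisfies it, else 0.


Check all 4 assignments:
p=0, q=0: 1
p=0, q=1: 0
p=1, q=0: 1
p=1, q=1: 1
Satisfying count = 3/4.
Tautology iff count = 4: no.

0


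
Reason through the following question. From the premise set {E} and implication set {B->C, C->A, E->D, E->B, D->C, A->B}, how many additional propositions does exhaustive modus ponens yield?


Initial facts: {E}
Apply modus ponens to closure:
  E and E->D  =>  D
  E and E->B  =>  B
  D and D->C  =>  C
  C and C->A  =>  A
Final known: {A, B, C, D, E}
New propositions: {A, B, C, D}
Count = 4

4


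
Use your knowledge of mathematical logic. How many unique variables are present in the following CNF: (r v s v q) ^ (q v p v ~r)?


Identify each variable that appears in the formula.
Variables found: p, q, r, s
Count = 4

4


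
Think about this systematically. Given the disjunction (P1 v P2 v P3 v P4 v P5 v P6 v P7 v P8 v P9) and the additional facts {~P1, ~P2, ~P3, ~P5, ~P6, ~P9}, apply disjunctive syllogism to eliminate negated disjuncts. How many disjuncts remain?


Original disjuncts (9): P1, P2, P3, P4, P5, P6, P7, P8, P9
Negated (eliminate): ~P1, ~P2, ~P3, ~P5, ~P6, ~P9
Remaining disjuncts: P4, P7, P8
Count = 9 - 6 = 3

3


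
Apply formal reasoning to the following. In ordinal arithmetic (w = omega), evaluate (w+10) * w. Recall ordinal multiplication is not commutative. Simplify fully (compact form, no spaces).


Compute (w+10) * w.
Ordinal * is associative and left-distributive over +, but NOT commutative; for finite n>1, n*w = w but w*n stays w*n.
(w+10) * w = sup{(w+10)*k : k<w} = sup{w*k+10} = w^2 (the +10 tail is absorbed in the limit).
Result = w^2

w^2


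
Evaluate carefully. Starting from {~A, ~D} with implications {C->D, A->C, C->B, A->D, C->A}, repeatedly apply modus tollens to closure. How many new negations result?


Initial negated facts: {~A, ~D}
Apply modus tollens to closure:
  ~D and C->D  =>  ~C
Final negated: {~A, ~C, ~D}
New negations: {~C}
Count = 1

1


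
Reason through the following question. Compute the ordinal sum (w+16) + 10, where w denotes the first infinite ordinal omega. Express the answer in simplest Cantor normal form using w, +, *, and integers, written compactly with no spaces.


Compute (w+16) + 10.
Ordinal + is associative but NOT commutative; for finite n>0, n + w = w but w + n stays w+n.
By associativity: (w+16) + 10 = w + (16+10) = w+26.
Result = w+26

w+26


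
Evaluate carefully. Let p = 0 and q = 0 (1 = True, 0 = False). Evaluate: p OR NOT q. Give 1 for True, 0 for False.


p = 0, q = 0
Operation: p OR NOT q
Evaluate: 0 OR NOT 0 = 1

1


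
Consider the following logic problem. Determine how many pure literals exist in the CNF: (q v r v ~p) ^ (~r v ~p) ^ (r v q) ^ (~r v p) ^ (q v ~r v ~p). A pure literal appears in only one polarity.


Check each variable for pure literal status:
p: mixed (not pure)
q: pure positive
r: mixed (not pure)
Pure literal count = 1

1


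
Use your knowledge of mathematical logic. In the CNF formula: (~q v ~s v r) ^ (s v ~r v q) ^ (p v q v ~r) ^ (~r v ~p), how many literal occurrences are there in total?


Counting literals in each clause:
Clause 1: 3 literal(s)
Clause 2: 3 literal(s)
Clause 3: 3 literal(s)
Clause 4: 2 literal(s)
Total = 11

11


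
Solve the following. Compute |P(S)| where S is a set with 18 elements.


The power set of a set with n elements has 2^n elements.
|P(S)| = 2^18 = 262144

262144


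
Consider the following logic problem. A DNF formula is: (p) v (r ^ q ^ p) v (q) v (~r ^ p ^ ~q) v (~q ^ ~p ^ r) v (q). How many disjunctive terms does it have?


A DNF formula is a disjunction of terms (conjunctions).
Terms are separated by v.
Counting the disjuncts: 6 terms.

6


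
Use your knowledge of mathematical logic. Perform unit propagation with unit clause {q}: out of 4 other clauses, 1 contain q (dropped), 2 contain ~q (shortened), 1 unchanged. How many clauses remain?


Satisfied (removed): 1
Shortened (remain): 2
Unchanged (remain): 1
Remaining = 2 + 1 = 3

3


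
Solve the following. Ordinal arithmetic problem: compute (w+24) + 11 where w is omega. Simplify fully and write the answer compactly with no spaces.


Compute (w+24) + 11.
Ordinal + is associative but NOT commutative; for finite n>0, n + w = w but w + n stays w+n.
By associativity: (w+24) + 11 = w + (24+11) = w+35.
Result = w+35

w+35


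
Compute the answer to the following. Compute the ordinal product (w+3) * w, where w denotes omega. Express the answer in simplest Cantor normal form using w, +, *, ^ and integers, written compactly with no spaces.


Compute (w+3) * w.
Ordinal * is associative and left-distributive over +, but NOT commutative; for finite n>1, n*w = w but w*n stays w*n.
(w+3) * w = sup{(w+3)*k : k<w} = sup{w*k+3} = w^2 (the +3 tail is absorbed in the limit).
Result = w^2

w^2


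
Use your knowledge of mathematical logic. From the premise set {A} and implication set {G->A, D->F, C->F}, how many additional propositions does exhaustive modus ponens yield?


Initial facts: {A}
Apply modus ponens to closure:
  (no implication fires)
Final known: {A}
New propositions: {(none)}
Count = 0

0


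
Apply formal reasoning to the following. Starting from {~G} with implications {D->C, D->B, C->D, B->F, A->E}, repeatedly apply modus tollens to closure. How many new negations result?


Initial negated facts: {~G}
Apply modus tollens to closure:
  (no implication fires)
Final negated: {~G}
New negations: {(none)}
Count = 0

0


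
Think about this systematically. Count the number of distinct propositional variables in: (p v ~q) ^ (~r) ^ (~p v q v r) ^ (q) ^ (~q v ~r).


Identify each variable that appears in the formula.
Variables found: p, q, r
Count = 3

3


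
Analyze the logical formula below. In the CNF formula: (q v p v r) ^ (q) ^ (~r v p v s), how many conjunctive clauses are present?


A CNF formula is a conjunction of clauses.
Clauses are separated by ^.
Counting the conjuncts: 3 clauses.

3


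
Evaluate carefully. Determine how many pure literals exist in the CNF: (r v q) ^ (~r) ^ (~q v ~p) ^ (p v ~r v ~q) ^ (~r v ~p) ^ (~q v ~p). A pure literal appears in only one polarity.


Check each variable for pure literal status:
p: mixed (not pure)
q: mixed (not pure)
r: mixed (not pure)
Pure literal count = 0

0


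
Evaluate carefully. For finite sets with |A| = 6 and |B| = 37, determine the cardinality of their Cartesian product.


The Cartesian product A x B contains all ordered pairs (a, b).
|A x B| = |A| * |B| = 6 * 37 = 222

222


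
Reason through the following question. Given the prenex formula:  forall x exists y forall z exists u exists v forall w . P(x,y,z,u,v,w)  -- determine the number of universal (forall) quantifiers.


Quantifier prefix: forall x exists y forall z exists u exists v forall w
Mark each quantifier type:
  U E U E E U
Universal count = 3, Existential count = 3
Asked for universal (forall) quantifiers: 3

3


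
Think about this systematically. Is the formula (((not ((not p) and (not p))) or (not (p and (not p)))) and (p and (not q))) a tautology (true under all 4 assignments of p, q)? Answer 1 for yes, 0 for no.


Check all 4 assignments:
p=0, q=0: 0
p=0, q=1: 0
p=1, q=0: 1
p=1, q=1: 0
Satisfying count = 1/4.
Tautology iff count = 4: no.

0


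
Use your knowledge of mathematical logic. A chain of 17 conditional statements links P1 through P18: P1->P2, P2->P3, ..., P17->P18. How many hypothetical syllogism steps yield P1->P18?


With 17 implications in a chain connecting 18 propositions:
P1->P2, P2->P3, ..., P17->P18
Steps needed = (number of implications) - 1 = 17 - 1 = 16

16


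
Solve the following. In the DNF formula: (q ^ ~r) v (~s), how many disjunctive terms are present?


A DNF formula is a disjunction of terms (conjunctions).
Terms are separated by v.
Counting the disjuncts: 2 terms.

2


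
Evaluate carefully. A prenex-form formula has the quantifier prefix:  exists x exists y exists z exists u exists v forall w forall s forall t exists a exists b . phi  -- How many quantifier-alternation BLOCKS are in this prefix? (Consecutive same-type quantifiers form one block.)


Quantifier-type sequence: E E E E E A A A E E  (A=forall, E=exists)
Group into maximal same-type runs:
  Ex5 | Ax3 | Ex2
Number of blocks = 3

3


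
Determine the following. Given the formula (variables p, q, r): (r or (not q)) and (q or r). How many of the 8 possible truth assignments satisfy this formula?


Evaluate all 8 assignments for p, q, r:
p=0, q=0, r=0: 0
p=0, q=0, r=1: 1
p=0, q=1, r=0: 0
p=0, q=1, r=1: 1
p=1, q=0, r=0: 0
p=1, q=0, r=1: 1
p=1, q=1, r=0: 0
p=1, q=1, r=1: 1
Satisfying count = 4

4


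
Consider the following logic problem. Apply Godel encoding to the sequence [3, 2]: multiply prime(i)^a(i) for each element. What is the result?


Encode each element as an exponent of the corresponding prime:
  2^3 = 8
  3^2 = 9
Product = 8 * 9 = 72

72


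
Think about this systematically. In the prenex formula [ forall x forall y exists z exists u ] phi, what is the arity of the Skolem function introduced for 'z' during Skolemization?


Quantifier prefix: forall x forall y exists z exists u
'z' is existentially quantified at position 3.
Universal variables preceding it: x, y
Skolem function arity = 2

2


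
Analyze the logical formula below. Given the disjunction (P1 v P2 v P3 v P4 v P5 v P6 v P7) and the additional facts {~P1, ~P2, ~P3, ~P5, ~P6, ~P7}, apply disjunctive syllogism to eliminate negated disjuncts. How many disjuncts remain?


Original disjuncts (7): P1, P2, P3, P4, P5, P6, P7
Negated (eliminate): ~P1, ~P2, ~P3, ~P5, ~P6, ~P7
Remaining disjuncts: P4
Count = 7 - 6 = 1

1


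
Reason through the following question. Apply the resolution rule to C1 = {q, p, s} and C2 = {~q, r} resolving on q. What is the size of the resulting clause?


Remove q from C1 and ~q from C2.
C1 remainder: {p, s}
C2 remainder: {r}
Union (resolvent): {p, r, s}
Resolvent has 3 literal(s).

3


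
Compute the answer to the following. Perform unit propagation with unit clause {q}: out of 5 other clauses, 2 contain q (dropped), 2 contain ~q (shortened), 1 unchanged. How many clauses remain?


Satisfied (removed): 2
Shortened (remain): 2
Unchanged (remain): 1
Remaining = 2 + 1 = 3

3


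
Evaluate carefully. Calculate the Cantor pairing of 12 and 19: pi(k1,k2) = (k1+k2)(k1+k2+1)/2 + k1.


k1 + k2 = 31
(k1+k2)(k1+k2+1)/2 = 31 * 32 / 2 = 496
pi = 496 + 12 = 508

508


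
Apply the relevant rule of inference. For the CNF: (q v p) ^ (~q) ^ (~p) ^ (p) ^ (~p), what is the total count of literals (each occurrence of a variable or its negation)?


Counting literals in each clause:
Clause 1: 2 literal(s)
Clause 2: 1 literal(s)
Clause 3: 1 literal(s)
Clause 4: 1 literal(s)
Clause 5: 1 literal(s)
Total = 6

6


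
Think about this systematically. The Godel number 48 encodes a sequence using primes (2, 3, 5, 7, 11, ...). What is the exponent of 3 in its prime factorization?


Factorize 48 by dividing by 3 repeatedly.
Division steps: 3 divides 48 exactly 1 time(s).
Exponent of 3 = 1

1


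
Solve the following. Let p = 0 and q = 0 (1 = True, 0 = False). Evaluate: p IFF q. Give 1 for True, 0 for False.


p = 0, q = 0
Operation: p IFF q
Evaluate: 0 IFF 0 = 1

1


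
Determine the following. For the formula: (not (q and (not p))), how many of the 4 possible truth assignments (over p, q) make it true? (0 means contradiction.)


Check all 4 assignments:
p=0, q=0: 1
p=0, q=1: 0
p=1, q=0: 1
p=1, q=1: 1
Count of True = 3

3


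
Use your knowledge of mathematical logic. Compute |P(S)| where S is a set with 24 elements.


The power set of a set with n elements has 2^n elements.
|P(S)| = 2^24 = 16777216

16777216


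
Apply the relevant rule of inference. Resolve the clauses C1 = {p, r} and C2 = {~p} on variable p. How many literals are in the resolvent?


Remove p from C1 and ~p from C2.
C1 remainder: {r}
C2 remainder: {}
Union (resolvent): {r}
Resolvent has 1 literal(s).

1


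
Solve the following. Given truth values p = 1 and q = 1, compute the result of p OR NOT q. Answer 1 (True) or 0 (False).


p = 1, q = 1
Operation: p OR NOT q
Evaluate: 1 OR NOT 1 = 1

1


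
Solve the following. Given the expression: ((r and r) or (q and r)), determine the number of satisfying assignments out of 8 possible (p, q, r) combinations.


Check all 8 assignments:
p=0, q=0, r=0: 0
p=0, q=0, r=1: 1
p=0, q=1, r=0: 0
p=0, q=1, r=1: 1
p=1, q=0, r=0: 0
p=1, q=0, r=1: 1
p=1, q=1, r=0: 0
p=1, q=1, r=1: 1
Count of True = 4

4


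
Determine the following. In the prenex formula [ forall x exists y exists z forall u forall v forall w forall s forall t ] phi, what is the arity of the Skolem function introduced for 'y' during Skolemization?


Quantifier prefix: forall x exists y exists z forall u forall v forall w forall s forall t
'y' is existentially quantified at position 2.
Universal variables preceding it: x
Skolem function arity = 1

1


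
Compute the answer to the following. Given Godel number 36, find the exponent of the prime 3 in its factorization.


Factorize 36 by dividing by 3 repeatedly.
Division steps: 3 divides 36 exactly 2 time(s).
Exponent of 3 = 2

2


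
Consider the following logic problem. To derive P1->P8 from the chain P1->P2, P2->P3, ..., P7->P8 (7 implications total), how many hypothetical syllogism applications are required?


With 7 implications in a chain connecting 8 propositions:
P1->P2, P2->P3, ..., P7->P8
Steps needed = (number of implications) - 1 = 7 - 1 = 6

6


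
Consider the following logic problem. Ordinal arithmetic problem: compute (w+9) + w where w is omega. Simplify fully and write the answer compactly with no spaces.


Compute (w+9) + w.
Ordinal + is associative but NOT commutative; for finite n>0, n + w = w but w + n stays w+n.
(w+9) + w = w + (9+w) = w + w = w*2 (the finite tail 9 is absorbed by the right w).
Result = w*2

w*2


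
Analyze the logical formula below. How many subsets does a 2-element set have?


The power set of a set with n elements has 2^n elements.
|P(S)| = 2^2 = 4

4


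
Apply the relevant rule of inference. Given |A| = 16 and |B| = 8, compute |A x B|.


The Cartesian product A x B contains all ordered pairs (a, b).
|A x B| = |A| * |B| = 16 * 8 = 128

128


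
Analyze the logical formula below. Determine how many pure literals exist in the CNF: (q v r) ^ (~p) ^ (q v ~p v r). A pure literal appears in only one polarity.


Check each variable for pure literal status:
p: pure negative
q: pure positive
r: pure positive
Pure literal count = 3

3


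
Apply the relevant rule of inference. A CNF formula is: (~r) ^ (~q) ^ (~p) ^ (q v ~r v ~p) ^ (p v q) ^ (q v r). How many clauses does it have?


A CNF formula is a conjunction of clauses.
Clauses are separated by ^.
Counting the conjuncts: 6 clauses.

6


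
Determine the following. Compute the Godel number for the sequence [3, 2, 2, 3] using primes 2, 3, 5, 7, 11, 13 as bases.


Encode each element as an exponent of the corresponding prime:
  2^3 = 8
  3^2 = 9
  5^2 = 25
  7^3 = 343
Product = 8 * 9 * 25 * 343 = 617400

617400


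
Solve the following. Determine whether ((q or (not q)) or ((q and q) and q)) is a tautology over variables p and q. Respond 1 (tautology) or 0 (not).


Check all 4 assignments:
p=0, q=0: 1
p=0, q=1: 1
p=1, q=0: 1
p=1, q=1: 1
Satisfying count = 4/4.
Tautology iff count = 4: yes.

1


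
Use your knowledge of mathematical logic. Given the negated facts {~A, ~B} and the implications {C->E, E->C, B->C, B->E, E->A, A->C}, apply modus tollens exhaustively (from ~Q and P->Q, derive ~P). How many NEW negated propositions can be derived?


Initial negated facts: {~A, ~B}
Apply modus tollens to closure:
  ~A and E->A  =>  ~E
  ~E and C->E  =>  ~C
Final negated: {~A, ~B, ~C, ~E}
New negations: {~C, ~E}
Count = 2

2


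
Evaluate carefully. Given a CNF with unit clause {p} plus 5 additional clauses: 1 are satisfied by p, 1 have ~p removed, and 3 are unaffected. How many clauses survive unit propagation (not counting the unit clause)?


Satisfied (removed): 1
Shortened (remain): 1
Unchanged (remain): 3
Remaining = 1 + 3 = 4

4


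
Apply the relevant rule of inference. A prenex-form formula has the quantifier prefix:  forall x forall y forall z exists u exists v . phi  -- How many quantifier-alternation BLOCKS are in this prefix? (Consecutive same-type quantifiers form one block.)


Quantifier-type sequence: A A A E E  (A=forall, E=exists)
Group into maximal same-type runs:
  Ax3 | Ex2
Number of blocks = 2

2


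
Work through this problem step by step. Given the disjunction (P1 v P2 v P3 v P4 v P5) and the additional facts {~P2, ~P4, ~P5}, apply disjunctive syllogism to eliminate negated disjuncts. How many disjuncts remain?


Original disjuncts (5): P1, P2, P3, P4, P5
Negated (eliminate): ~P2, ~P4, ~P5
Remaining disjuncts: P1, P3
Count = 5 - 3 = 2

2


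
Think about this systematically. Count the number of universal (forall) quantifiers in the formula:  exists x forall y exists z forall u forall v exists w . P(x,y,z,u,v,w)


Quantifier prefix: exists x forall y exists z forall u forall v exists w
Mark each quantifier type:
  E U E U U E
Universal count = 3, Existential count = 3
Asked for universal (forall) quantifiers: 3

3


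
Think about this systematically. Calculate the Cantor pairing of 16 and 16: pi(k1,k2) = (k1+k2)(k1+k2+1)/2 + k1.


k1 + k2 = 32
(k1+k2)(k1+k2+1)/2 = 32 * 33 / 2 = 528
pi = 528 + 16 = 544

544


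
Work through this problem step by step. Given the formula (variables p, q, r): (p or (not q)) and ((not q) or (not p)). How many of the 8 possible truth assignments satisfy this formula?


Evaluate all 8 assignments for p, q, r:
p=0, q=0, r=0: 1
p=0, q=0, r=1: 1
p=0, q=1, r=0: 0
p=0, q=1, r=1: 0
p=1, q=0, r=0: 1
p=1, q=0, r=1: 1
p=1, q=1, r=0: 0
p=1, q=1, r=1: 0
Satisfying count = 4

4


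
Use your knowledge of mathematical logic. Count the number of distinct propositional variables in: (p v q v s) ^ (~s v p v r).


Identify each variable that appears in the formula.
Variables found: p, q, r, s
Count = 4

4


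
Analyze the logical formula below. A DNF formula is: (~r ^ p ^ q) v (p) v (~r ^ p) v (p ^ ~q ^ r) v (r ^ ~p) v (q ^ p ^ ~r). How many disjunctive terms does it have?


A DNF formula is a disjunction of terms (conjunctions).
Terms are separated by v.
Counting the disjuncts: 6 terms.

6


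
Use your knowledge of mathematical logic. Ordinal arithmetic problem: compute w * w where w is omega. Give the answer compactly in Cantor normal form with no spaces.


Compute w * w.
Ordinal * is associative and left-distributive over +, but NOT commutative; for finite n>1, n*w = w but w*n stays w*n.
w * w = w^2 by definition.
Result = w^2

w^2


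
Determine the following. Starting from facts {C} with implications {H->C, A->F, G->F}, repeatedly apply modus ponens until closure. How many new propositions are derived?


Initial facts: {C}
Apply modus ponens to closure:
  (no implication fires)
Final known: {C}
New propositions: {(none)}
Count = 0

0


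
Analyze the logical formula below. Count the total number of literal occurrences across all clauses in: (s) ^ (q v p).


Counting literals in each clause:
Clause 1: 1 literal(s)
Clause 2: 2 literal(s)
Total = 3

3


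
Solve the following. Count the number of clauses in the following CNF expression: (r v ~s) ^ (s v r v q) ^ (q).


A CNF formula is a conjunction of clauses.
Clauses are separated by ^.
Counting the conjuncts: 3 clauses.

3


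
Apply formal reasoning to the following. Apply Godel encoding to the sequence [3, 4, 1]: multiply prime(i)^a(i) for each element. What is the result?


Encode each element as an exponent of the corresponding prime:
  2^3 = 8
  3^4 = 81
  5^1 = 5
Product = 8 * 81 * 5 = 3240

3240


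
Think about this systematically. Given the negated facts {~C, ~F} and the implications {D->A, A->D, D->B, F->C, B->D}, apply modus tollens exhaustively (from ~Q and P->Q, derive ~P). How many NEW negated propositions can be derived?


Initial negated facts: {~C, ~F}
Apply modus tollens to closure:
  (no implication fires)
Final negated: {~C, ~F}
New negations: {(none)}
Count = 0

0


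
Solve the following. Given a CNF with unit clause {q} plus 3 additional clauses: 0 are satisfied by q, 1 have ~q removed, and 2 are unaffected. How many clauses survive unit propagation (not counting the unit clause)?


Satisfied (removed): 0
Shortened (remain): 1
Unchanged (remain): 2
Remaining = 1 + 2 = 3

3


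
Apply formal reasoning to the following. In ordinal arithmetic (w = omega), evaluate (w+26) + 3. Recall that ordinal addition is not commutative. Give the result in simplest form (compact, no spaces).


Compute (w+26) + 3.
Ordinal + is associative but NOT commutative; for finite n>0, n + w = w but w + n stays w+n.
By associativity: (w+26) + 3 = w + (26+3) = w+29.
Result = w+29

w+29


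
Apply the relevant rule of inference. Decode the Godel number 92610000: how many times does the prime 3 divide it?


Factorize 92610000 by dividing by 3 repeatedly.
Division steps: 3 divides 92610000 exactly 3 time(s).
Exponent of 3 = 3

3


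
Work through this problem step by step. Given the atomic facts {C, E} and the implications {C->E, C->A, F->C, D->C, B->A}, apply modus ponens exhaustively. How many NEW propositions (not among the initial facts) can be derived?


Initial facts: {C, E}
Apply modus ponens to closure:
  C and C->A  =>  A
Final known: {A, C, E}
New propositions: {A}
Count = 1

1


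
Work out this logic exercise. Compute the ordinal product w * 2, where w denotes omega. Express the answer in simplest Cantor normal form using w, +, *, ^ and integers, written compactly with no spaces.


Compute w * 2.
Ordinal * is associative and left-distributive over +, but NOT commutative; for finite n>1, n*w = w but w*n stays w*n.
w * 2 means 2 copies of w concatenated: w*2.
Result = w*2

w*2


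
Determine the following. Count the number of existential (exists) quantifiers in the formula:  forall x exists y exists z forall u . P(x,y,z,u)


Quantifier prefix: forall x exists y exists z forall u
Mark each quantifier type:
  U E E U
Universal count = 2, Existential count = 2
Asked for existential (exists) quantifiers: 2

2


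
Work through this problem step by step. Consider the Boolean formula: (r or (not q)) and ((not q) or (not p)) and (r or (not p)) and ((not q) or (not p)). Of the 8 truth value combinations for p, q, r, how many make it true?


Evaluate all 8 assignments for p, q, r:
p=0, q=0, r=0: 1
p=0, q=0, r=1: 1
p=0, q=1, r=0: 0
p=0, q=1, r=1: 1
p=1, q=0, r=0: 0
p=1, q=0, r=1: 1
p=1, q=1, r=0: 0
p=1, q=1, r=1: 0
Satisfying count = 4

4


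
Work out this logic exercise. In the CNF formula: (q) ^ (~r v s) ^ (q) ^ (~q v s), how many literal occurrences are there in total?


Counting literals in each clause:
Clause 1: 1 literal(s)
Clause 2: 2 literal(s)
Clause 3: 1 literal(s)
Clause 4: 2 literal(s)
Total = 6

6


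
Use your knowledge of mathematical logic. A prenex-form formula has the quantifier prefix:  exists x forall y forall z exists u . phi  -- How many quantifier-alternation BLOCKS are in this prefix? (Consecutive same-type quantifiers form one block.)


Quantifier-type sequence: E A A E  (A=forall, E=exists)
Group into maximal same-type runs:
  Ex1 | Ax2 | Ex1
Number of blocks = 3

3


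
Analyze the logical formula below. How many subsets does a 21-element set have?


The power set of a set with n elements has 2^n elements.
|P(S)| = 2^21 = 2097152

2097152


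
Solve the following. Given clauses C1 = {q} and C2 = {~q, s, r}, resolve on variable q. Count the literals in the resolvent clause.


Remove q from C1 and ~q from C2.
C1 remainder: {}
C2 remainder: {s, r}
Union (resolvent): {r, s}
Resolvent has 2 literal(s).

2


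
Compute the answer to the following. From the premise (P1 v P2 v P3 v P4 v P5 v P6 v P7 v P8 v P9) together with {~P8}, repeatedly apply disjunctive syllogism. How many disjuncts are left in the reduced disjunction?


Original disjuncts (9): P1, P2, P3, P4, P5, P6, P7, P8, P9
Negated (eliminate): ~P8
Remaining disjuncts: P1, P2, P3, P4, P5, P6, P7, P9
Count = 9 - 1 = 8

8


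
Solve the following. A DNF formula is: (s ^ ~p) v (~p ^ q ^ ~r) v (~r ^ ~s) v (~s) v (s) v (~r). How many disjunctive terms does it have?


A DNF formula is a disjunction of terms (conjunctions).
Terms are separated by v.
Counting the disjuncts: 6 terms.

6


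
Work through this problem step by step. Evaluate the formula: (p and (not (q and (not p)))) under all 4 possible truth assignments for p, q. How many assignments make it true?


Check all 4 assignments:
p=0, q=0: 0
p=0, q=1: 0
p=1, q=0: 1
p=1, q=1: 1
Count of True = 2

2


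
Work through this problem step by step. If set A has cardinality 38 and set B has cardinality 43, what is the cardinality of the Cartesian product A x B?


The Cartesian product A x B contains all ordered pairs (a, b).
|A x B| = |A| * |B| = 38 * 43 = 1634

1634


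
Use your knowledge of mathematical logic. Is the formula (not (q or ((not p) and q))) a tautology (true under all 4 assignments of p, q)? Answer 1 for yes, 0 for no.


Check all 4 assignments:
p=0, q=0: 1
p=0, q=1: 0
p=1, q=0: 1
p=1, q=1: 0
Satisfying count = 2/4.
Tautology iff count = 4: no.

0


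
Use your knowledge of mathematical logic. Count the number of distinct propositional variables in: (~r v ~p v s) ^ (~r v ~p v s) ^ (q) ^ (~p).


Identify each variable that appears in the formula.
Variables found: p, q, r, s
Count = 4

4


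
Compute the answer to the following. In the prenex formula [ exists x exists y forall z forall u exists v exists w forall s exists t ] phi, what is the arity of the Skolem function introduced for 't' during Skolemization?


Quantifier prefix: exists x exists y forall z forall u exists v exists w forall s exists t
't' is existentially quantified at position 8.
Universal variables preceding it: z, u, s
Skolem function arity = 3

3


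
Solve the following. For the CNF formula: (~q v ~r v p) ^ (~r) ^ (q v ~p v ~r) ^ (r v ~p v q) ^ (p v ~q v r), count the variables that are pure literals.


Check each variable for pure literal status:
p: mixed (not pure)
q: mixed (not pure)
r: mixed (not pure)
Pure literal count = 0

0


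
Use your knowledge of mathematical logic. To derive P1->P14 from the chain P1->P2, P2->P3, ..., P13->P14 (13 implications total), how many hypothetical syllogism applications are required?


With 13 implications in a chain connecting 14 propositions:
P1->P2, P2->P3, ..., P13->P14
Steps needed = (number of implications) - 1 = 13 - 1 = 12

12


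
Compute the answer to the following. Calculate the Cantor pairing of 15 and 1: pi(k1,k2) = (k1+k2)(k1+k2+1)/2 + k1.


k1 + k2 = 16
(k1+k2)(k1+k2+1)/2 = 16 * 17 / 2 = 136
pi = 136 + 15 = 151

151


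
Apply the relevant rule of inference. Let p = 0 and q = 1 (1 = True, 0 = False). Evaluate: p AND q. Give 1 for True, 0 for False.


p = 0, q = 1
Operation: p AND q
Evaluate: 0 AND 1 = 0

0


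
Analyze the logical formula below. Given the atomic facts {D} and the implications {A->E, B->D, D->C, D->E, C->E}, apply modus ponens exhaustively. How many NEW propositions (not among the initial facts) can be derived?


Initial facts: {D}
Apply modus ponens to closure:
  D and D->C  =>  C
  D and D->E  =>  E
Final known: {C, D, E}
New propositions: {C, E}
Count = 2

2


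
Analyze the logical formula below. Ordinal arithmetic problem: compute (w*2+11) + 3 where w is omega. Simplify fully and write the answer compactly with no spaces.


Compute (w*2+11) + 3.
Ordinal + is associative but NOT commutative; for finite n>0, n + w = w but w + n stays w+n.
By associativity: (w*2+11) + 3 = w*2 + (11+3) = w*2+14.
Result = w*2+14

w*2+14


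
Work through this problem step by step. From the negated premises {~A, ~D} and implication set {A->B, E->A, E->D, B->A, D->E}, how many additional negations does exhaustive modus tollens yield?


Initial negated facts: {~A, ~D}
Apply modus tollens to closure:
  ~A and E->A  =>  ~E
  ~A and B->A  =>  ~B
Final negated: {~A, ~B, ~D, ~E}
New negations: {~B, ~E}
Count = 2

2


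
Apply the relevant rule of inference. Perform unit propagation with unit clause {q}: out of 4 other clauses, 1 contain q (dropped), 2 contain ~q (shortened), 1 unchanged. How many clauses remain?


Satisfied (removed): 1
Shortened (remain): 2
Unchanged (remain): 1
Remaining = 2 + 1 = 3

3


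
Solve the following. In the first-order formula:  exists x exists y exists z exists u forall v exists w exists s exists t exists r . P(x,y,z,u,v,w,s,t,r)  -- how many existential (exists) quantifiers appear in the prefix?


Quantifier prefix: exists x exists y exists z exists u forall v exists w exists s exists t exists r
Mark each quantifier type:
  E E E E U E E E E
Universal count = 1, Existential count = 8
Asked for existential (exists) quantifiers: 8

8


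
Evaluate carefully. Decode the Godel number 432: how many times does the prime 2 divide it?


Factorize 432 by dividing by 2 repeatedly.
Division steps: 2 divides 432 exactly 4 time(s).
Exponent of 2 = 4

4


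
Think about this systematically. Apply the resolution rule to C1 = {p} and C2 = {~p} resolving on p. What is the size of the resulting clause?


Remove p from C1 and ~p from C2.
C1 remainder: {}
C2 remainder: {}
Union (resolvent): {} (empty clause)
Resolvent has 0 literal(s).

0


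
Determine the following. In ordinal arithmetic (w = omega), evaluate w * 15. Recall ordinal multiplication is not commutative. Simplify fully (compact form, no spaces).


Compute w * 15.
Ordinal * is associative and left-distributive over +, but NOT commutative; for finite n>1, n*w = w but w*n stays w*n.
w * 15 means 15 copies of w concatenated: w*15.
Result = w*15

w*15


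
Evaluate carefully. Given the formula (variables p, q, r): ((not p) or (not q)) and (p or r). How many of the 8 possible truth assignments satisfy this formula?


Evaluate all 8 assignments for p, q, r:
p=0, q=0, r=0: 0
p=0, q=0, r=1: 1
p=0, q=1, r=0: 0
p=0, q=1, r=1: 1
p=1, q=0, r=0: 1
p=1, q=0, r=1: 1
p=1, q=1, r=0: 0
p=1, q=1, r=1: 0
Satisfying count = 4

4


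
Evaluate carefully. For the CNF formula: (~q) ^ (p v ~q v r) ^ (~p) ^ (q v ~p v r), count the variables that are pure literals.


Check each variable for pure literal status:
p: mixed (not pure)
q: mixed (not pure)
r: pure positive
Pure literal count = 1

1


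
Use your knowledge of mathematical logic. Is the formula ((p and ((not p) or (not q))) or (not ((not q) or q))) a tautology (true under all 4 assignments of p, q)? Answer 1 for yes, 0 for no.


Check all 4 assignments:
p=0, q=0: 0
p=0, q=1: 0
p=1, q=0: 1
p=1, q=1: 0
Satisfying count = 1/4.
Tautology iff count = 4: no.

0


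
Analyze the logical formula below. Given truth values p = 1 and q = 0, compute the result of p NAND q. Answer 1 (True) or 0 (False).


p = 1, q = 0
Operation: p NAND q
Evaluate: 1 NAND 0 = 1

1


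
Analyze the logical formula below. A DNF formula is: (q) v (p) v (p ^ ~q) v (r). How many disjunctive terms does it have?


A DNF formula is a disjunction of terms (conjunctions).
Terms are separated by v.
Counting the disjuncts: 4 terms.

4


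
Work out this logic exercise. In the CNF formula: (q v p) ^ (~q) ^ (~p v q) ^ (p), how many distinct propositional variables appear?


Identify each variable that appears in the formula.
Variables found: p, q
Count = 2

2


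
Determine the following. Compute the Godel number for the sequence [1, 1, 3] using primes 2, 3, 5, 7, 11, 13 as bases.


Encode each element as an exponent of the corresponding prime:
  2^1 = 2
  3^1 = 3
  5^3 = 125
Product = 2 * 3 * 125 = 750

750


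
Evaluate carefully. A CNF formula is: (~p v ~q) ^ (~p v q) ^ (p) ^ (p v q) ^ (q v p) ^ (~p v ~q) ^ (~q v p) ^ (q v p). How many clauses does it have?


A CNF formula is a conjunction of clauses.
Clauses are separated by ^.
Counting the conjuncts: 8 clauses.

8


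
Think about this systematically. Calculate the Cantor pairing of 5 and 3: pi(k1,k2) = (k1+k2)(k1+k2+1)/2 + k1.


k1 + k2 = 8
(k1+k2)(k1+k2+1)/2 = 8 * 9 / 2 = 36
pi = 36 + 5 = 41

41


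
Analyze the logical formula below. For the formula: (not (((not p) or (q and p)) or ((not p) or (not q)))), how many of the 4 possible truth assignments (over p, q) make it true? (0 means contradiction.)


Check all 4 assignments:
p=0, q=0: 0
p=0, q=1: 0
p=1, q=0: 0
p=1, q=1: 0
Count of True = 0

0


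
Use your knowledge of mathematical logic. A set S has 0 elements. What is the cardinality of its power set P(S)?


The power set of a set with n elements has 2^n elements.
|P(S)| = 2^0 = 1

1


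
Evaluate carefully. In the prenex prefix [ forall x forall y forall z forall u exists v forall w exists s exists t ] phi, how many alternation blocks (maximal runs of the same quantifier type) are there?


Quantifier-type sequence: A A A A E A E E  (A=forall, E=exists)
Group into maximal same-type runs:
  Ax4 | Ex1 | Ax1 | Ex2
Number of blocks = 4

4


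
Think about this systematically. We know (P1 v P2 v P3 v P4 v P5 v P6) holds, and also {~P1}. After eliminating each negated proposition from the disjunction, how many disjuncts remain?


Original disjuncts (6): P1, P2, P3, P4, P5, P6
Negated (eliminate): ~P1
Remaining disjuncts: P2, P3, P4, P5, P6
Count = 6 - 1 = 5

5


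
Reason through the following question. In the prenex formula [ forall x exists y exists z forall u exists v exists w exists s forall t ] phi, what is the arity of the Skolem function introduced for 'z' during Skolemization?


Quantifier prefix: forall x exists y exists z forall u exists v exists w exists s forall t
'z' is existentially quantified at position 3.
Universal variables preceding it: x
Skolem function arity = 1

1


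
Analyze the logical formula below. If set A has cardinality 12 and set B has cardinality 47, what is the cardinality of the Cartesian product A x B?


The Cartesian product A x B contains all ordered pairs (a, b).
|A x B| = |A| * |B| = 12 * 47 = 564

564


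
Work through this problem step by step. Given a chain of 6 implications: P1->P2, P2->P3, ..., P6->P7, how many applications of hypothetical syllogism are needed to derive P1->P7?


With 6 implications in a chain connecting 7 propositions:
P1->P2, P2->P3, ..., P6->P7
Steps needed = (number of implications) - 1 = 6 - 1 = 5

5


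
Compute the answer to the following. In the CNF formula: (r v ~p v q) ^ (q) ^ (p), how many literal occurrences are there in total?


Counting literals in each clause:
Clause 1: 3 literal(s)
Clause 2: 1 literal(s)
Clause 3: 1 literal(s)
Total = 5

5


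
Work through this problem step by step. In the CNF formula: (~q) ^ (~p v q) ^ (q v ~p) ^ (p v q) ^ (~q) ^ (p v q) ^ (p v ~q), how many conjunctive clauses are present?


A CNF formula is a conjunction of clauses.
Clauses are separated by ^.
Counting the conjuncts: 7 clauses.

7


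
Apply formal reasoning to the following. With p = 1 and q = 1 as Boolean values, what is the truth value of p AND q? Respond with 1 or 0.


p = 1, q = 1
Operation: p AND q
Evaluate: 1 AND 1 = 1

1


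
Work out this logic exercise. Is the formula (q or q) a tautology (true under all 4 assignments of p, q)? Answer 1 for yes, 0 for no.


Check all 4 assignments:
p=0, q=0: 0
p=0, q=1: 1
p=1, q=0: 0
p=1, q=1: 1
Satisfying count = 2/4.
Tautology iff count = 4: no.

0


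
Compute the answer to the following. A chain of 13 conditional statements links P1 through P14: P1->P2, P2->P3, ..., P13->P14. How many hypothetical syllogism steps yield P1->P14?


With 13 implications in a chain connecting 14 propositions:
P1->P2, P2->P3, ..., P13->P14
Steps needed = (number of implications) - 1 = 13 - 1 = 12

12
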